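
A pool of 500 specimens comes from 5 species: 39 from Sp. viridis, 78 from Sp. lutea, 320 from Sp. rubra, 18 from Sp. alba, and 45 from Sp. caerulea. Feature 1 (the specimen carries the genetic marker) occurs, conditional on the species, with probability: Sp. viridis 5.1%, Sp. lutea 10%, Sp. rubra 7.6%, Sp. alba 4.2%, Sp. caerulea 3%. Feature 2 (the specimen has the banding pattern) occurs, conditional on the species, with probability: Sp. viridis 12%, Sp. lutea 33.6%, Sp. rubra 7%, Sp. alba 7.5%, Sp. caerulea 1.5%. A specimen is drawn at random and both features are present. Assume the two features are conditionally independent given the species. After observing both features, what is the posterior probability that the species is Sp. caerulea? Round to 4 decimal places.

0.0044

Compute prior × likelihood for every hypothesis:
  Sp. viridis: 0.078 × 0.051 × 0.12 = 0.00047736
  Sp. lutea: 0.156 × 0.1 × 0.336 = 0.0052416
  Sp. rubra: 0.64 × 0.076 × 0.07 = 0.0034048
  Sp. alba: 0.036 × 0.042 × 0.075 = 0.0001134
  Sp. caerulea: 0.09 × 0.03 × 0.015 = 0.0000405
Total = 0.00927766.
P(Sp. caerulea | evidence) = 0.0000405 / 0.00927766 ≈ 0.0044.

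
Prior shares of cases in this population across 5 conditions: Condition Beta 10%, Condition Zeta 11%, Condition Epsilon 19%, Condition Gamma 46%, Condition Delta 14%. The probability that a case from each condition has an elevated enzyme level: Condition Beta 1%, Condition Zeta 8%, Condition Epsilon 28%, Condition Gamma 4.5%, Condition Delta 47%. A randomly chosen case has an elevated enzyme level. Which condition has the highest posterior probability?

By Bayes' rule, posterior ∝ prior × likelihood:
  Condition Beta: 0.1 × 0.01 = 0.001
  Condition Zeta: 0.11 × 0.08 = 0.0088
  Condition Epsilon: 0.19 × 0.28 = 0.0532
  Condition Gamma: 0.46 × 0.045 = 0.0207
  Condition Delta: 0.14 × 0.47 = 0.0658
Total = 0.1495.
Largest term belongs to Condition Delta, so Condition Delta is most probable.

Condition Delta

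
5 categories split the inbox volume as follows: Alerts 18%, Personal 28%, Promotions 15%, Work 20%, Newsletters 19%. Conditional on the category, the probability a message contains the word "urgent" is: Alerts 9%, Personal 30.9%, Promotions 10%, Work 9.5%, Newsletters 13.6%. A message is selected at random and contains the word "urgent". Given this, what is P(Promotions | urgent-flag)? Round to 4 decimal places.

Prior × likelihood for each hypothesis:
  Alerts: 0.18 × 0.09 = 0.0162
  Personal: 0.28 × 0.309 = 0.08652
  Promotions: 0.15 × 0.1 = 0.015
  Work: 0.2 × 0.095 = 0.019
  Newsletters: 0.19 × 0.136 = 0.02584
Total = 0.16256.
P(Promotions | evidence) = 0.015 / 0.16256 ≈ 0.0923.

0.0923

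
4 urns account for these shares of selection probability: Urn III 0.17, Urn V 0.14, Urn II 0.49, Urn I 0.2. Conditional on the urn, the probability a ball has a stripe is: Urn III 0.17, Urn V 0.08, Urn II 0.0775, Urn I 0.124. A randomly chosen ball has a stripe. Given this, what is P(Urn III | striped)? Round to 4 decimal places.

Unnormalized posteriors (prior × likelihood):
  Urn III: 0.17 × 0.17 = 0.0289
  Urn V: 0.14 × 0.08 = 0.0112
  Urn II: 0.49 × 0.0775 = 0.037975
  Urn I: 0.2 × 0.124 = 0.0248
Normalizing constant = 0.102875.
P(Urn III | evidence) = 0.0289 / 0.102875 ≈ 0.2809.

0.2809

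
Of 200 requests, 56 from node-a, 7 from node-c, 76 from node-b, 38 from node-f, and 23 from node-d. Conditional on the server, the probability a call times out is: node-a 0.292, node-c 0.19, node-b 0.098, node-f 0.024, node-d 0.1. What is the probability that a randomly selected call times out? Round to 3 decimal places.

0.142

Compute prior × likelihood for every hypothesis:
  node-a: 0.28 × 0.292 = 0.08176
  node-c: 0.035 × 0.19 = 0.00665
  node-b: 0.38 × 0.098 = 0.03724
  node-f: 0.19 × 0.024 = 0.00456
  node-d: 0.115 × 0.1 = 0.0115
P(timeout) = 0.08176 + 0.00665 + 0.03724 + 0.00456 + 0.0115 = 0.14171 → 0.142.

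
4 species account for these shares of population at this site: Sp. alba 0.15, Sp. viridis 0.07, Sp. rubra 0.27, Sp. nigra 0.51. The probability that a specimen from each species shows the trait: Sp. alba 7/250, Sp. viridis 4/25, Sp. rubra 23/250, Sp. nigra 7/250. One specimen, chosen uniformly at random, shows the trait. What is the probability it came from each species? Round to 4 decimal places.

By Bayes' rule, posterior ∝ prior × likelihood:
  Sp. alba: 0.15 × 0.028 = 0.0042
  Sp. viridis: 0.07 × 0.16 = 0.0112
  Sp. rubra: 0.27 × 0.092 = 0.02484
  Sp. nigra: 0.51 × 0.028 = 0.01428
Total = 0.05452.
P(Sp. alba | trait) = 0.0042/0.05452 ≈ 0.0770
P(Sp. viridis | trait) = 0.0112/0.05452 ≈ 0.2054
P(Sp. rubra | trait) = 0.02484/0.05452 ≈ 0.4556
P(Sp. nigra | trait) = 0.01428/0.05452 ≈ 0.2619

Sp. alba 0.0770, Sp. viridis 0.2054, Sp. rubra 0.4556, Sp. nigra 0.2619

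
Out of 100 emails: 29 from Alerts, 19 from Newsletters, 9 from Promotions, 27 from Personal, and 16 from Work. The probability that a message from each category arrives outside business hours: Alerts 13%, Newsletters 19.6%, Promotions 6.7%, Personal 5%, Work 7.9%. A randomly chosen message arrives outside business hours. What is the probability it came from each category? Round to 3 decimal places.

Alerts 0.352, Newsletters 0.348, Promotions 0.056, Personal 0.126, Work 0.118

Prior × likelihood for each hypothesis:
  Alerts: 0.29 × 0.13 = 0.0377
  Newsletters: 0.19 × 0.196 = 0.03724
  Promotions: 0.09 × 0.067 = 0.00603
  Personal: 0.27 × 0.05 = 0.0135
  Work: 0.16 × 0.079 = 0.01264
Sum = 0.10711.
P(Alerts | off-hours) = 0.0377/0.10711 ≈ 0.352
P(Newsletters | off-hours) = 0.03724/0.10711 ≈ 0.348
P(Promotions | off-hours) = 0.00603/0.10711 ≈ 0.056
P(Personal | off-hours) = 0.0135/0.10711 ≈ 0.126
P(Work | off-hours) = 0.01264/0.10711 ≈ 0.118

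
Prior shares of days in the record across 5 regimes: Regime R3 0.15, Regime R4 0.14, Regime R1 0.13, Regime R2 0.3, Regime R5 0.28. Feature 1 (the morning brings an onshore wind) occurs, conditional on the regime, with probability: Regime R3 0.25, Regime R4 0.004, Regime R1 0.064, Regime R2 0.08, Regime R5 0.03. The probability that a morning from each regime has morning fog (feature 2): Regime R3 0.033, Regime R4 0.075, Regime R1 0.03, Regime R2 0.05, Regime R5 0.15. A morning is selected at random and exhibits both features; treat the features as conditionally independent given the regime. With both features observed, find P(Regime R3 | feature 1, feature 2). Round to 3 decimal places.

By Bayes' rule, posterior ∝ prior × likelihood:
  Regime R3: 0.15 × 0.25 × 0.033 = 0.0012375
  Regime R4: 0.14 × 0.004 × 0.075 = 0.000042
  Regime R1: 0.13 × 0.064 × 0.03 = 0.0002496
  Regime R2: 0.3 × 0.08 × 0.05 = 0.0012
  Regime R5: 0.28 × 0.03 × 0.15 = 0.00126
Sum = 0.0039891.
P(Regime R3 | evidence) = 0.0012375 / 0.0039891 ≈ 0.310.

0.310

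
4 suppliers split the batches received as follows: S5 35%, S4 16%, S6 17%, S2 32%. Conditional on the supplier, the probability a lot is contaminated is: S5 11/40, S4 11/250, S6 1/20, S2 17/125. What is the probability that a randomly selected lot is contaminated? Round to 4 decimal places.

0.1553

Prior × likelihood for each hypothesis:
  S5: 0.35 × 0.275 = 0.09625
  S4: 0.16 × 0.044 = 0.00704
  S6: 0.17 × 0.05 = 0.0085
  S2: 0.32 × 0.136 = 0.04352
P(contaminated) = 0.09625 + 0.00704 + 0.0085 + 0.04352 = 0.15531 → 0.1553.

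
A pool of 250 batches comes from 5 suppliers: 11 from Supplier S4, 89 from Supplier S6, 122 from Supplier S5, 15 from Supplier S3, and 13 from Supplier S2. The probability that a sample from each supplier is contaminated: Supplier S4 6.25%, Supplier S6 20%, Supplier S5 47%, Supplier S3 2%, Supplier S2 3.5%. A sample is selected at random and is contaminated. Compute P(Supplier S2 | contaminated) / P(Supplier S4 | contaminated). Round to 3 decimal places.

0.662

Compute prior × likelihood for every hypothesis:
  Supplier S4: 0.044 × 0.0625 = 0.00275
  Supplier S6: 0.356 × 0.2 = 0.0712
  Supplier S5: 0.488 × 0.47 = 0.22936
  Supplier S3: 0.06 × 0.02 = 0.0012
  Supplier S2: 0.052 × 0.035 = 0.00182
Sum = 0.30633.
The ratio is 0.00182 / 0.00275 (the normalizer cancels) = 0.662.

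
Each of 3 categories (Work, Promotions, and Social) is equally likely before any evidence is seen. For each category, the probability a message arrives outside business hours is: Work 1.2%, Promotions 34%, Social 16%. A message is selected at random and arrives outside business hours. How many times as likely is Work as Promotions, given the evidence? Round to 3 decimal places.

0.035

With a uniform prior (1/3 each), posterior ∝ likelihood:
  Work: 0.012
  Promotions: 0.34
  Social: 0.16
Total = 0.512.
The ratio is 0.012 / 0.34 (the normalizer cancels) = 0.035.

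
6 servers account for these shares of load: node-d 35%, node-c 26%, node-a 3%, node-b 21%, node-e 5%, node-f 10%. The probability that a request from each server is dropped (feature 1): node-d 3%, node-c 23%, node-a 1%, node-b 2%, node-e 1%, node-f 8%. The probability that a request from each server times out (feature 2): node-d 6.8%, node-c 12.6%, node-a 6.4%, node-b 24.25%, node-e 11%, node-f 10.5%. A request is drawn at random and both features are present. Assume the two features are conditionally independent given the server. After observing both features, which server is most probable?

By Bayes' rule, posterior ∝ prior × likelihood:
  node-d: 0.35 × 0.03 × 0.068 = 0.000714
  node-c: 0.26 × 0.23 × 0.126 = 0.0075348
  node-a: 0.03 × 0.01 × 0.064 = 0.0000192
  node-b: 0.21 × 0.02 × 0.2425 = 0.0010185
  node-e: 0.05 × 0.01 × 0.11 = 0.000055
  node-f: 0.1 × 0.08 × 0.105 = 0.00084
Sum = 0.0101815.
Largest term belongs to node-c, so node-c is most probable.

node-c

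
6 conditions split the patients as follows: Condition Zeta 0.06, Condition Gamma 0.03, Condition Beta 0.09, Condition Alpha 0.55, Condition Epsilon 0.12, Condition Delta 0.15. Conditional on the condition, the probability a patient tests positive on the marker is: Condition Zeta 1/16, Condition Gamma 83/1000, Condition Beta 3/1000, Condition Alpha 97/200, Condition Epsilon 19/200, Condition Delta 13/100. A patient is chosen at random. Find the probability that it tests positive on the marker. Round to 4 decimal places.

0.3042

By Bayes' rule, posterior ∝ prior × likelihood:
  Condition Zeta: 0.06 × 0.0625 = 0.00375
  Condition Gamma: 0.03 × 0.083 = 0.00249
  Condition Beta: 0.09 × 0.003 = 0.00027
  Condition Alpha: 0.55 × 0.485 = 0.26675
  Condition Epsilon: 0.12 × 0.095 = 0.0114
  Condition Delta: 0.15 × 0.13 = 0.0195
P(marker-positive) = 0.00375 + 0.00249 + 0.00027 + 0.26675 + 0.0114 + 0.0195 = 0.30416 → 0.3042.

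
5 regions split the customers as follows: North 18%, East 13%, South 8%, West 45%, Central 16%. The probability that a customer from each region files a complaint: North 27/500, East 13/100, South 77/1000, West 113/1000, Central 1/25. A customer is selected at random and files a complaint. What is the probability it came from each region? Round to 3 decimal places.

North 0.108, East 0.188, South 0.068, West 0.565, Central 0.071

Prior × likelihood for each hypothesis:
  North: 0.18 × 0.054 = 0.00972
  East: 0.13 × 0.13 = 0.0169
  South: 0.08 × 0.077 = 0.00616
  West: 0.45 × 0.113 = 0.05085
  Central: 0.16 × 0.04 = 0.0064
Total = 0.09003.
P(North | complaint) = 0.00972/0.09003 ≈ 0.108
P(East | complaint) = 0.0169/0.09003 ≈ 0.188
P(South | complaint) = 0.00616/0.09003 ≈ 0.068
P(West | complaint) = 0.05085/0.09003 ≈ 0.565
P(Central | complaint) = 0.0064/0.09003 ≈ 0.071
(Check: 0.108+0.188+0.068+0.565+0.071 = 1.000.)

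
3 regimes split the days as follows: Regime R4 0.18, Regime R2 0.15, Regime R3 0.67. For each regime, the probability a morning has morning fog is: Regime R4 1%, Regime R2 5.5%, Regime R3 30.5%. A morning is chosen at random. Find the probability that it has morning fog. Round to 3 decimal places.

Unnormalized posteriors (prior × likelihood):
  Regime R4: 0.18 × 0.01 = 0.0018
  Regime R2: 0.15 × 0.055 = 0.00825
  Regime R3: 0.67 × 0.305 = 0.20435
P(fog) = 0.0018 + 0.00825 + 0.20435 = 0.2144 → 0.214.

0.214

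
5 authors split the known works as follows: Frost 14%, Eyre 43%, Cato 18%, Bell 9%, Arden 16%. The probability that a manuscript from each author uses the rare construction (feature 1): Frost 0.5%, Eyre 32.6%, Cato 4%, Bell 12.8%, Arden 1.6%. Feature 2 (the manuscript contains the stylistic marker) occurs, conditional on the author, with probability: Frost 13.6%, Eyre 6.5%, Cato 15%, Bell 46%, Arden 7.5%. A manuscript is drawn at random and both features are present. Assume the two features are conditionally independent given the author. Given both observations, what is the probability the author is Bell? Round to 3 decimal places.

Unnormalized posteriors (prior × likelihood):
  Frost: 0.14 × 0.005 × 0.136 = 0.0000952
  Eyre: 0.43 × 0.326 × 0.065 = 0.0091117
  Cato: 0.18 × 0.04 × 0.15 = 0.00108
  Bell: 0.09 × 0.128 × 0.46 = 0.0052992
  Arden: 0.16 × 0.016 × 0.075 = 0.000192
Total = 0.0157781.
P(Bell | evidence) = 0.0052992 / 0.0157781 ≈ 0.336.

0.336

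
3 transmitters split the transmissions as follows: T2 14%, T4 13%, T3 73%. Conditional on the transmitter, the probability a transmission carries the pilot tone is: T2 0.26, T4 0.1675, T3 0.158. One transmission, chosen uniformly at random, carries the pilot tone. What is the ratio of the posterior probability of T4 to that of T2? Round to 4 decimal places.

0.5982

Compute prior × likelihood for every hypothesis:
  T2: 0.14 × 0.26 = 0.0364
  T4: 0.13 × 0.1675 = 0.021775
  T3: 0.73 × 0.158 = 0.11534
Total = 0.173515.
The ratio is 0.021775 / 0.0364 (the normalizer cancels) = 0.5982.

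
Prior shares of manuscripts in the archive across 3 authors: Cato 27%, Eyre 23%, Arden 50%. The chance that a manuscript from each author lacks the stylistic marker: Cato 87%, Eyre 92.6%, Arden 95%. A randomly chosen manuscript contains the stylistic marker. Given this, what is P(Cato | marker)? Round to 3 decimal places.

0.455

Taking complements, P(marker | each) = Cato 0.13, Eyre 0.074, Arden 0.05.
Prior × likelihood for each hypothesis:
  Cato: 0.27 × 0.13 = 0.0351
  Eyre: 0.23 × 0.074 = 0.01702
  Arden: 0.5 × 0.05 = 0.025
Normalizing constant = 0.07712.
P(Cato | evidence) = 0.0351 / 0.07712 ≈ 0.455.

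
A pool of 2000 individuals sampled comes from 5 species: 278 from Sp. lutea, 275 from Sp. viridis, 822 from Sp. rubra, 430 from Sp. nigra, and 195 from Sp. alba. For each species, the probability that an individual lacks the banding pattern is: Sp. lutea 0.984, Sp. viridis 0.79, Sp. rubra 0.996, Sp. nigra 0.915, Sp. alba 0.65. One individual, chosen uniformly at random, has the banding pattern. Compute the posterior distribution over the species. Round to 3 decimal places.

Sp. lutea 0.026, Sp. viridis 0.339, Sp. rubra 0.019, Sp. nigra 0.215, Sp. alba 0.401

Taking complements, P(banded | each) = Sp. lutea 0.016, Sp. viridis 0.21, Sp. rubra 0.004, Sp. nigra 0.085, Sp. alba 0.35.
Compute prior × likelihood for every hypothesis:
  Sp. lutea: 0.139 × 0.016 = 0.002224
  Sp. viridis: 0.1375 × 0.21 = 0.028875
  Sp. rubra: 0.411 × 0.004 = 0.001644
  Sp. nigra: 0.215 × 0.085 = 0.018275
  Sp. alba: 0.0975 × 0.35 = 0.034125
Normalizing constant = 0.085143.
P(Sp. lutea | banded) = 0.002224/0.085143 ≈ 0.026
P(Sp. viridis | banded) = 0.028875/0.085143 ≈ 0.339
P(Sp. rubra | banded) = 0.001644/0.085143 ≈ 0.019
P(Sp. nigra | banded) = 0.018275/0.085143 ≈ 0.215
P(Sp. alba | banded) = 0.034125/0.085143 ≈ 0.401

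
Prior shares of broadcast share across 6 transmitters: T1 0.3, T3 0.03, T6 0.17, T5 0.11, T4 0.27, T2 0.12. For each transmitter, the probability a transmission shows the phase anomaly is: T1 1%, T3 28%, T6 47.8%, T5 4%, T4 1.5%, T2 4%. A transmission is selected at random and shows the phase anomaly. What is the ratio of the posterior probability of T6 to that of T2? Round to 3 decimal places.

16.929

Prior × likelihood for each hypothesis:
  T1: 0.3 × 0.01 = 0.003
  T3: 0.03 × 0.28 = 0.0084
  T6: 0.17 × 0.478 = 0.08126
  T5: 0.11 × 0.04 = 0.0044
  T4: 0.27 × 0.015 = 0.00405
  T2: 0.12 × 0.04 = 0.0048
Normalizing constant = 0.10591.
The ratio is 0.08126 / 0.0048 (the normalizer cancels) = 16.929.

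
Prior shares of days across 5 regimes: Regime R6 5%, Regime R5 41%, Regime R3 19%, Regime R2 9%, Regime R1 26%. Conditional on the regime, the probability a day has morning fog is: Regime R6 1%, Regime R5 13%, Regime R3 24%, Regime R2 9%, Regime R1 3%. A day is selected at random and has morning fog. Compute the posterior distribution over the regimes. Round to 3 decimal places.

Regime R6 0.004, Regime R5 0.462, Regime R3 0.395, Regime R2 0.070, Regime R1 0.068

Unnormalized posteriors (prior × likelihood):
  Regime R6: 0.05 × 0.01 = 0.0005
  Regime R5: 0.41 × 0.13 = 0.0533
  Regime R3: 0.19 × 0.24 = 0.0456
  Regime R2: 0.09 × 0.09 = 0.0081
  Regime R1: 0.26 × 0.03 = 0.0078
Sum = 0.1153.
P(Regime R6 | fog) = 0.0005/0.1153 ≈ 0.004
P(Regime R5 | fog) = 0.0533/0.1153 ≈ 0.462
P(Regime R3 | fog) = 0.0456/0.1153 ≈ 0.395
P(Regime R2 | fog) = 0.0081/0.1153 ≈ 0.070
P(Regime R1 | fog) = 0.0078/0.1153 ≈ 0.068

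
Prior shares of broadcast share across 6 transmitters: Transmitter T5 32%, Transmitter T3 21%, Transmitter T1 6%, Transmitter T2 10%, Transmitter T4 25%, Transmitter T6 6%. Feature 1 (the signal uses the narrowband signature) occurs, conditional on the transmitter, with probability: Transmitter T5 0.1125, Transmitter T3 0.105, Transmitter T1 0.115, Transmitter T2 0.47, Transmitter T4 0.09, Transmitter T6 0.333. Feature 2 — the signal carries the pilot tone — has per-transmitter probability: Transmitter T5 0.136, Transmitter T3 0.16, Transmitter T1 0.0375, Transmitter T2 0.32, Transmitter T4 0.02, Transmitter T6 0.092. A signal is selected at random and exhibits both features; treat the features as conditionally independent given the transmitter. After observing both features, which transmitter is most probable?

Unnormalized posteriors (prior × likelihood):
  Transmitter T5: 0.32 × 0.1125 × 0.136 = 0.004896
  Transmitter T3: 0.21 × 0.105 × 0.16 = 0.003528
  Transmitter T1: 0.06 × 0.115 × 0.0375 = 0.00025875
  Transmitter T2: 0.1 × 0.47 × 0.32 = 0.01504
  Transmitter T4: 0.25 × 0.09 × 0.02 = 0.00045
  Transmitter T6: 0.06 × 0.333 × 0.092 = 0.00183816
Sum = 0.02601091.
Largest term belongs to Transmitter T2, so Transmitter T2 is most probable.

Transmitter T2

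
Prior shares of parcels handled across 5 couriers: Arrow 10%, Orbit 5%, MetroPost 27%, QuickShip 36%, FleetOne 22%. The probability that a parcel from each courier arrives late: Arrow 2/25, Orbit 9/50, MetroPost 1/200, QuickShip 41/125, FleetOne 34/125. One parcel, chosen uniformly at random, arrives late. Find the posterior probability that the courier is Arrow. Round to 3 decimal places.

By Bayes' rule, posterior ∝ prior × likelihood:
  Arrow: 0.1 × 0.08 = 0.008
  Orbit: 0.05 × 0.18 = 0.009
  MetroPost: 0.27 × 0.005 = 0.00135
  QuickShip: 0.36 × 0.328 = 0.11808
  FleetOne: 0.22 × 0.272 = 0.05984
Total = 0.19627.
P(Arrow | evidence) = 0.008 / 0.19627 ≈ 0.041.

0.041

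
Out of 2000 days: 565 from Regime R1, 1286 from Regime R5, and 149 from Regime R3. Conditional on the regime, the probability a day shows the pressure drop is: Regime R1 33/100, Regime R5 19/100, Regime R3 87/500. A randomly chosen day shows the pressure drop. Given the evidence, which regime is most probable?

Regime R5

Unnormalized posteriors (prior × likelihood):
  Regime R1: 0.2825 × 0.33 = 0.093225
  Regime R5: 0.643 × 0.19 = 0.12217
  Regime R3: 0.0745 × 0.174 = 0.012963
Total = 0.228358.
Largest term belongs to Regime R5, so Regime R5 is most probable.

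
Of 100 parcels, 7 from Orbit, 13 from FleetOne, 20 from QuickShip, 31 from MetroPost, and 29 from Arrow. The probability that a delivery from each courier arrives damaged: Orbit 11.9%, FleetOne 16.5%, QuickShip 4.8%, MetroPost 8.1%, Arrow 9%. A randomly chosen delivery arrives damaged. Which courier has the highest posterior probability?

Arrow

Compute prior × likelihood for every hypothesis:
  Orbit: 0.07 × 0.119 = 0.00833
  FleetOne: 0.13 × 0.165 = 0.02145
  QuickShip: 0.2 × 0.048 = 0.0096
  MetroPost: 0.31 × 0.081 = 0.02511
  Arrow: 0.29 × 0.09 = 0.0261
Normalizing constant = 0.09059.
Largest term belongs to Arrow, so Arrow is most probable.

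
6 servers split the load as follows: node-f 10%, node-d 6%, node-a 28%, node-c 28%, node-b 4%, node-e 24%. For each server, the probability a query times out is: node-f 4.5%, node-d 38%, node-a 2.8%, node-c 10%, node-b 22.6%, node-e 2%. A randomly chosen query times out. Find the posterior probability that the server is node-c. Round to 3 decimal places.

0.364

Compute prior × likelihood for every hypothesis:
  node-f: 0.1 × 0.045 = 0.0045
  node-d: 0.06 × 0.38 = 0.0228
  node-a: 0.28 × 0.028 = 0.00784
  node-c: 0.28 × 0.1 = 0.028
  node-b: 0.04 × 0.226 = 0.00904
  node-e: 0.24 × 0.02 = 0.0048
Normalizing constant = 0.07698.
P(node-c | evidence) = 0.028 / 0.07698 ≈ 0.364.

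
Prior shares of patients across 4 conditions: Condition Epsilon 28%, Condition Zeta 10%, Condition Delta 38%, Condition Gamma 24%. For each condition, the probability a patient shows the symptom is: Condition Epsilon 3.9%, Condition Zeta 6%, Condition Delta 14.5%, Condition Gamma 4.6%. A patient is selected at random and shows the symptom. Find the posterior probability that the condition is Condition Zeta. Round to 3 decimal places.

Compute prior × likelihood for every hypothesis:
  Condition Epsilon: 0.28 × 0.039 = 0.01092
  Condition Zeta: 0.1 × 0.06 = 0.006
  Condition Delta: 0.38 × 0.145 = 0.0551
  Condition Gamma: 0.24 × 0.046 = 0.01104
Sum = 0.08306.
P(Condition Zeta | evidence) = 0.006 / 0.08306 ≈ 0.072.

0.072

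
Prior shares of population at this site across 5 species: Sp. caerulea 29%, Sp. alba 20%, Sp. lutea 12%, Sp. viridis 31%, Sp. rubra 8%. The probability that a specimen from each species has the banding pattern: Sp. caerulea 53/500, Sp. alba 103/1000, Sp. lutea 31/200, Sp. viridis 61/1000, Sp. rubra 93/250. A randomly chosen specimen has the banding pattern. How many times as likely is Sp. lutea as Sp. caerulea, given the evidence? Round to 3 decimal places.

0.605

Unnormalized posteriors (prior × likelihood):
  Sp. caerulea: 0.29 × 0.106 = 0.03074
  Sp. alba: 0.2 × 0.103 = 0.0206
  Sp. lutea: 0.12 × 0.155 = 0.0186
  Sp. viridis: 0.31 × 0.061 = 0.01891
  Sp. rubra: 0.08 × 0.372 = 0.02976
Sum = 0.11861.
The ratio is 0.0186 / 0.03074 (the normalizer cancels) = 0.605.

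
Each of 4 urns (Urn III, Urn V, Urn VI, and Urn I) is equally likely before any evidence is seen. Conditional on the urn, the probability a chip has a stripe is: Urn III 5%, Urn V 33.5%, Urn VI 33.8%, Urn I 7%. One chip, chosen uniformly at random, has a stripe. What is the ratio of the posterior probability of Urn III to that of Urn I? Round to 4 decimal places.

With a uniform prior (1/4 each), posterior ∝ likelihood:
  Urn III: 0.05
  Urn V: 0.335
  Urn VI: 0.338
  Urn I: 0.07
Sum = 0.793.
The ratio is 0.05 / 0.07 (the normalizer cancels) = 0.7143.

0.7143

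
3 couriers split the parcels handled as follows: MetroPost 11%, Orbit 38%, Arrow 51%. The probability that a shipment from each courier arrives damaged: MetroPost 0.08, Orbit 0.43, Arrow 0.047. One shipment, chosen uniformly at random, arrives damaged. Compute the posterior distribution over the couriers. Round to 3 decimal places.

MetroPost 0.045, Orbit 0.833, Arrow 0.122

Unnormalized posteriors (prior × likelihood):
  MetroPost: 0.11 × 0.08 = 0.0088
  Orbit: 0.38 × 0.43 = 0.1634
  Arrow: 0.51 × 0.047 = 0.02397
Total = 0.19617.
P(MetroPost | damaged) = 0.0088/0.19617 ≈ 0.045
P(Orbit | damaged) = 0.1634/0.19617 ≈ 0.833
P(Arrow | damaged) = 0.02397/0.19617 ≈ 0.122
(Check: 0.045+0.833+0.122 = 1.000.)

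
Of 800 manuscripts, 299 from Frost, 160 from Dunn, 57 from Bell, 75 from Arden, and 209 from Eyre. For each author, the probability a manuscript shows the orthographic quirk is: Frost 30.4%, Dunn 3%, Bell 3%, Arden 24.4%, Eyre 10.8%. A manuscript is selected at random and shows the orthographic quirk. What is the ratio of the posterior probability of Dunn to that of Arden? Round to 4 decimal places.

By Bayes' rule, posterior ∝ prior × likelihood:
  Frost: 0.37375 × 0.304 = 0.11362
  Dunn: 0.2 × 0.03 = 0.006
  Bell: 0.07125 × 0.03 = 0.0021375
  Arden: 0.09375 × 0.244 = 0.022875
  Eyre: 0.26125 × 0.108 = 0.028215
Total = 0.1728475.
The ratio is 0.006 / 0.022875 (the normalizer cancels) = 0.2623.

0.2623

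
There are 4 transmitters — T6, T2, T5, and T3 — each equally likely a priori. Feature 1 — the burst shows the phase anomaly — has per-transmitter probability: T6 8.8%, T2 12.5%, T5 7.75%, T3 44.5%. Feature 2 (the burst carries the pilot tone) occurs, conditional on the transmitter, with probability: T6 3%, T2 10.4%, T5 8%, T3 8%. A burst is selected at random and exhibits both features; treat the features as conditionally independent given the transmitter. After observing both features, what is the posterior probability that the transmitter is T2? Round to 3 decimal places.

Since the prior is uniform, the posterior is proportional to the likelihood:
  T6: 0.088 × 0.03 = 0.00264
  T2: 0.125 × 0.104 = 0.013
  T5: 0.0775 × 0.08 = 0.0062
  T3: 0.445 × 0.08 = 0.0356
Sum = 0.05744.
P(T2 | evidence) = 0.013 / 0.05744 ≈ 0.226.

0.226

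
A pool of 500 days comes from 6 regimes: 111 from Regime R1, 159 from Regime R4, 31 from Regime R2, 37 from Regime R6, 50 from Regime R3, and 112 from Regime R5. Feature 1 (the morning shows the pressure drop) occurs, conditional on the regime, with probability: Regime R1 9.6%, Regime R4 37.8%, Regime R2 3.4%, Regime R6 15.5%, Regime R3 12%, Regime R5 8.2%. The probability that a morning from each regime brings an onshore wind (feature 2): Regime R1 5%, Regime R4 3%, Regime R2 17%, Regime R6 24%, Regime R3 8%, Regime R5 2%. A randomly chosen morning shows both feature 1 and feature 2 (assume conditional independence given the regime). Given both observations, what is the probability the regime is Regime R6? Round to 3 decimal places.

Prior × likelihood for each hypothesis:
  Regime R1: 0.222 × 0.096 × 0.05 = 0.0010656
  Regime R4: 0.318 × 0.378 × 0.03 = 0.00360612
  Regime R2: 0.062 × 0.034 × 0.17 = 0.00035836
  Regime R6: 0.074 × 0.155 × 0.24 = 0.0027528
  Regime R3: 0.1 × 0.12 × 0.08 = 0.00096
  Regime R5: 0.224 × 0.082 × 0.02 = 0.00036736
Sum = 0.00911024.
P(Regime R6 | evidence) = 0.0027528 / 0.00911024 ≈ 0.302.

0.302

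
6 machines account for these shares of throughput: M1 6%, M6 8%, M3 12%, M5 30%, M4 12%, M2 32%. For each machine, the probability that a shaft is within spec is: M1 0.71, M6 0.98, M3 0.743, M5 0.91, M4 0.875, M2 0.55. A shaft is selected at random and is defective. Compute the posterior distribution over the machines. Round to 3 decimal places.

Taking complements, P(defective | each) = M1 0.29, M6 0.02, M3 0.257, M5 0.09, M4 0.125, M2 0.45.
By Bayes' rule, posterior ∝ prior × likelihood:
  M1: 0.06 × 0.29 = 0.0174
  M6: 0.08 × 0.02 = 0.0016
  M3: 0.12 × 0.257 = 0.03084
  M5: 0.3 × 0.09 = 0.027
  M4: 0.12 × 0.125 = 0.015
  M2: 0.32 × 0.45 = 0.144
Total = 0.23584.
P(M1 | defective) = 0.0174/0.23584 ≈ 0.074
P(M6 | defective) = 0.0016/0.23584 ≈ 0.007
P(M3 | defective) = 0.03084/0.23584 ≈ 0.131
P(M5 | defective) = 0.027/0.23584 ≈ 0.114
P(M4 | defective) = 0.015/0.23584 ≈ 0.064
P(M2 | defective) = 0.144/0.23584 ≈ 0.611
(Check: 0.074+0.007+0.131+0.114+0.064+0.611 = 1.001.)

M1 0.074, M6 0.007, M3 0.131, M5 0.114, M4 0.064, M2 0.611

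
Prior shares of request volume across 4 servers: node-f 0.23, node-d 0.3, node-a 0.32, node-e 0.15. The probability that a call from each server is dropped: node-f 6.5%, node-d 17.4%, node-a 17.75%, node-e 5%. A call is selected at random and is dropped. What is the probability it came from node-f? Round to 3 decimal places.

Unnormalized posteriors (prior × likelihood):
  node-f: 0.23 × 0.065 = 0.01495
  node-d: 0.3 × 0.174 = 0.0522
  node-a: 0.32 × 0.1775 = 0.0568
  node-e: 0.15 × 0.05 = 0.0075
Total = 0.13145.
P(node-f | evidence) = 0.01495 / 0.13145 ≈ 0.114.

0.114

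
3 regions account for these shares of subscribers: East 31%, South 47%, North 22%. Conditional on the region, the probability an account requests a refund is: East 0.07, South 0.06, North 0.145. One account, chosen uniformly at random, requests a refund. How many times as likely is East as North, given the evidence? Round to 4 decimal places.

Unnormalized posteriors (prior × likelihood):
  East: 0.31 × 0.07 = 0.0217
  South: 0.47 × 0.06 = 0.0282
  North: 0.22 × 0.145 = 0.0319
Total = 0.0818.
The ratio is 0.0217 / 0.0319 (the normalizer cancels) = 0.6803.

0.6803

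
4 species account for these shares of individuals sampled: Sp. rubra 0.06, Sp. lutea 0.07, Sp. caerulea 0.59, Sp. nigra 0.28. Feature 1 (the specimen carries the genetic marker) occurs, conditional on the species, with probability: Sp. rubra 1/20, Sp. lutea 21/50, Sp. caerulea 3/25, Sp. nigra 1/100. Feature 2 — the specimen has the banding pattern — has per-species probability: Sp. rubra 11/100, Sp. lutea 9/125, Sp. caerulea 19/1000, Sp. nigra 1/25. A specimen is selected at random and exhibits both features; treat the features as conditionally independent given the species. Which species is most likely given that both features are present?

Prior × likelihood for each hypothesis:
  Sp. rubra: 0.06 × 0.05 × 0.11 = 0.00033
  Sp. lutea: 0.07 × 0.42 × 0.072 = 0.0021168
  Sp. caerulea: 0.59 × 0.12 × 0.019 = 0.0013452
  Sp. nigra: 0.28 × 0.01 × 0.04 = 0.000112
Normalizing constant = 0.003904.
Largest term belongs to Sp. lutea, so Sp. lutea is most probable.

Sp. lutea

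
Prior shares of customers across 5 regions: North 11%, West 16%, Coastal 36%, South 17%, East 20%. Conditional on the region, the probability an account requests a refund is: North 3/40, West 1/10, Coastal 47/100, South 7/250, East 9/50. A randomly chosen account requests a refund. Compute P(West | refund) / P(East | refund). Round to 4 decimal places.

0.4444

By Bayes' rule, posterior ∝ prior × likelihood:
  North: 0.11 × 0.075 = 0.00825
  West: 0.16 × 0.1 = 0.016
  Coastal: 0.36 × 0.47 = 0.1692
  South: 0.17 × 0.028 = 0.00476
  East: 0.2 × 0.18 = 0.036
Total = 0.23421.
The ratio is 0.016 / 0.036 (the normalizer cancels) = 0.4444.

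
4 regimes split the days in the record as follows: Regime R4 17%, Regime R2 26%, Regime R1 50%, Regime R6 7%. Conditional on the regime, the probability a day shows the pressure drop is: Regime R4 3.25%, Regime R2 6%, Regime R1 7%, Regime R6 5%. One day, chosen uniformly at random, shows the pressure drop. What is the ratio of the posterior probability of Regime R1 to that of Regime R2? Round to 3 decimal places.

By Bayes' rule, posterior ∝ prior × likelihood:
  Regime R4: 0.17 × 0.0325 = 0.005525
  Regime R2: 0.26 × 0.06 = 0.0156
  Regime R1: 0.5 × 0.07 = 0.035
  Regime R6: 0.07 × 0.05 = 0.0035
Sum = 0.059625.
The ratio is 0.035 / 0.0156 (the normalizer cancels) = 2.244.

2.244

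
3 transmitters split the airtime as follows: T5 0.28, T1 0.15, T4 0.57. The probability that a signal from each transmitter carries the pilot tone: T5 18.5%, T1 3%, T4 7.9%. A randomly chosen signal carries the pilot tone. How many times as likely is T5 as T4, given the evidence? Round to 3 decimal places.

1.150

Compute prior × likelihood for every hypothesis:
  T5: 0.28 × 0.185 = 0.0518
  T1: 0.15 × 0.03 = 0.0045
  T4: 0.57 × 0.079 = 0.04503
Normalizing constant = 0.10133.
The ratio is 0.0518 / 0.04503 (the normalizer cancels) = 1.150.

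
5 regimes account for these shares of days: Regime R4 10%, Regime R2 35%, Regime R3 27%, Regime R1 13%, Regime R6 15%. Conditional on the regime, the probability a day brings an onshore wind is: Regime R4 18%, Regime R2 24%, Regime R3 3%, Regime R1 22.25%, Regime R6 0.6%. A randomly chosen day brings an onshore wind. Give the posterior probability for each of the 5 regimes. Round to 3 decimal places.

Prior × likelihood for each hypothesis:
  Regime R4: 0.1 × 0.18 = 0.018
  Regime R2: 0.35 × 0.24 = 0.084
  Regime R3: 0.27 × 0.03 = 0.0081
  Regime R1: 0.13 × 0.2225 = 0.028925
  Regime R6: 0.15 × 0.006 = 0.0009
Sum = 0.139925.
P(Regime R4 | onshore) = 0.018/0.139925 ≈ 0.129
P(Regime R2 | onshore) = 0.084/0.139925 ≈ 0.600
P(Regime R3 | onshore) = 0.0081/0.139925 ≈ 0.058
P(Regime R1 | onshore) = 0.028925/0.139925 ≈ 0.207
P(Regime R6 | onshore) = 0.0009/0.139925 ≈ 0.006

Regime R4 0.129, Regime R2 0.600, Regime R3 0.058, Regime R1 0.207, Regime R6 0.006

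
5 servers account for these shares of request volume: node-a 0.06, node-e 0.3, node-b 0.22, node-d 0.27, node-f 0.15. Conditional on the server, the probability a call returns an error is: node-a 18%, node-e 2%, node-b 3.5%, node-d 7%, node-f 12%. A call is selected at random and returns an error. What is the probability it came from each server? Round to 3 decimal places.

Compute prior × likelihood for every hypothesis:
  node-a: 0.06 × 0.18 = 0.0108
  node-e: 0.3 × 0.02 = 0.006
  node-b: 0.22 × 0.035 = 0.0077
  node-d: 0.27 × 0.07 = 0.0189
  node-f: 0.15 × 0.12 = 0.018
Normalizing constant = 0.0614.
P(node-a | error) = 0.0108/0.0614 ≈ 0.176
P(node-e | error) = 0.006/0.0614 ≈ 0.098
P(node-b | error) = 0.0077/0.0614 ≈ 0.125
P(node-d | error) = 0.0189/0.0614 ≈ 0.308
P(node-f | error) = 0.018/0.0614 ≈ 0.293
(Check: 0.176+0.098+0.125+0.308+0.293 = 1.000.)

node-a 0.176, node-e 0.098, node-b 0.125, node-d 0.308, node-f 0.293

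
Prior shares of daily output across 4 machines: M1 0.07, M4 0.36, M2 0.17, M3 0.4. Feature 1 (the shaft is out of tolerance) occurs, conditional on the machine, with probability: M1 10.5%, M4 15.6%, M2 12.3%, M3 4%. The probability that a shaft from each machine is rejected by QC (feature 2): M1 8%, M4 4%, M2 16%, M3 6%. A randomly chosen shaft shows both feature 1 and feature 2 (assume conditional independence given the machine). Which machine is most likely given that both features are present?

M2

Prior × likelihood for each hypothesis:
  M1: 0.07 × 0.105 × 0.08 = 0.000588
  M4: 0.36 × 0.156 × 0.04 = 0.0022464
  M2: 0.17 × 0.123 × 0.16 = 0.0033456
  M3: 0.4 × 0.04 × 0.06 = 0.00096
Total = 0.00714.
Largest term belongs to M2, so M2 is most probable.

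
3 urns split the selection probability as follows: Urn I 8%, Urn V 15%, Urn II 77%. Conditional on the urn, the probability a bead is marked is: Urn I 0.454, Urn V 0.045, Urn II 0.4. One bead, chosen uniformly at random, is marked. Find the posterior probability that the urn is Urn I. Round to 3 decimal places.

0.103

Unnormalized posteriors (prior × likelihood):
  Urn I: 0.08 × 0.454 = 0.03632
  Urn V: 0.15 × 0.045 = 0.00675
  Urn II: 0.77 × 0.4 = 0.308
Total = 0.35107.
P(Urn I | evidence) = 0.03632 / 0.35107 ≈ 0.103.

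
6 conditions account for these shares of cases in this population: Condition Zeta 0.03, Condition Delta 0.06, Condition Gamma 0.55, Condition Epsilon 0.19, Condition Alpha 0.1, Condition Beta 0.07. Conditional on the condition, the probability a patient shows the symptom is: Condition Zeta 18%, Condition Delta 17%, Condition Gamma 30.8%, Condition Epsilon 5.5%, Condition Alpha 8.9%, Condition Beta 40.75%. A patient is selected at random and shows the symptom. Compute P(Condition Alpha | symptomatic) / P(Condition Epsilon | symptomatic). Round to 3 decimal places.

Unnormalized posteriors (prior × likelihood):
  Condition Zeta: 0.03 × 0.18 = 0.0054
  Condition Delta: 0.06 × 0.17 = 0.0102
  Condition Gamma: 0.55 × 0.308 = 0.1694
  Condition Epsilon: 0.19 × 0.055 = 0.01045
  Condition Alpha: 0.1 × 0.089 = 0.0089
  Condition Beta: 0.07 × 0.4075 = 0.028525
Total = 0.232875.
The ratio is 0.0089 / 0.01045 (the normalizer cancels) = 0.852.

0.852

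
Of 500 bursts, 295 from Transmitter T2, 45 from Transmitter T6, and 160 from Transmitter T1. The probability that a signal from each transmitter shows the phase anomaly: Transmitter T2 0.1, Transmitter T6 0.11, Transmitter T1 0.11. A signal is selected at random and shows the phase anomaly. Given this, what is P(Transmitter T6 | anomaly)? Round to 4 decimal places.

0.0951

By Bayes' rule, posterior ∝ prior × likelihood:
  Transmitter T2: 0.59 × 0.1 = 0.059
  Transmitter T6: 0.09 × 0.11 = 0.0099
  Transmitter T1: 0.32 × 0.11 = 0.0352
Normalizing constant = 0.1041.
P(Transmitter T6 | evidence) = 0.0099 / 0.1041 ≈ 0.0951.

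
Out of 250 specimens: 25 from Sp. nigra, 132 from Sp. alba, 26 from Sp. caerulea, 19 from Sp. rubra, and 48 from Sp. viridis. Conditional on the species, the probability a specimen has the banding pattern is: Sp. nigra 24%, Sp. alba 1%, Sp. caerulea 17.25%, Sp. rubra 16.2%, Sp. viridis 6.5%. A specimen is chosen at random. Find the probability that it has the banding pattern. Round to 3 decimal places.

Prior × likelihood for each hypothesis:
  Sp. nigra: 0.1 × 0.24 = 0.024
  Sp. alba: 0.528 × 0.01 = 0.00528
  Sp. caerulea: 0.104 × 0.1725 = 0.01794
  Sp. rubra: 0.076 × 0.162 = 0.012312
  Sp. viridis: 0.192 × 0.065 = 0.01248
P(banded) = 0.024 + 0.00528 + 0.01794 + 0.012312 + 0.01248 = 0.072012 → 0.072.

0.072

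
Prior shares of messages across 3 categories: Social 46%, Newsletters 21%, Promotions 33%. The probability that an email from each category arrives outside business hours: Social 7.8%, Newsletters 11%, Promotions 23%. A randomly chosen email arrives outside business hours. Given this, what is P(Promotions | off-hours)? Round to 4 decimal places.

0.5627

By Bayes' rule, posterior ∝ prior × likelihood:
  Social: 0.46 × 0.078 = 0.03588
  Newsletters: 0.21 × 0.11 = 0.0231
  Promotions: 0.33 × 0.23 = 0.0759
Total = 0.13488.
P(Promotions | evidence) = 0.0759 / 0.13488 ≈ 0.5627.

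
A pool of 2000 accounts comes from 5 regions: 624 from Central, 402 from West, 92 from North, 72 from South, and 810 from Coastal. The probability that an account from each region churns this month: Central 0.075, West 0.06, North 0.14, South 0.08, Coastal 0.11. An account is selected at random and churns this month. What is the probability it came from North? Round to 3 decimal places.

0.072

Unnormalized posteriors (prior × likelihood):
  Central: 0.312 × 0.075 = 0.0234
  West: 0.201 × 0.06 = 0.01206
  North: 0.046 × 0.14 = 0.00644
  South: 0.036 × 0.08 = 0.00288
  Coastal: 0.405 × 0.11 = 0.04455
Sum = 0.08933.
P(North | evidence) = 0.00644 / 0.08933 ≈ 0.072.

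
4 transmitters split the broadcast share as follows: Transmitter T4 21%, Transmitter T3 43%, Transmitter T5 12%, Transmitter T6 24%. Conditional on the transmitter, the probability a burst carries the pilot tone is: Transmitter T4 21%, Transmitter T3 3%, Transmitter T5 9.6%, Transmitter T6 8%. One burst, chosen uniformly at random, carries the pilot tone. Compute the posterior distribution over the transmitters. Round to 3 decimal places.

Unnormalized posteriors (prior × likelihood):
  Transmitter T4: 0.21 × 0.21 = 0.0441
  Transmitter T3: 0.43 × 0.03 = 0.0129
  Transmitter T5: 0.12 × 0.096 = 0.01152
  Transmitter T6: 0.24 × 0.08 = 0.0192
Sum = 0.08772.
P(Transmitter T4 | pilot) = 0.0441/0.08772 ≈ 0.503
P(Transmitter T3 | pilot) = 0.0129/0.08772 ≈ 0.147
P(Transmitter T5 | pilot) = 0.01152/0.08772 ≈ 0.131
P(Transmitter T6 | pilot) = 0.0192/0.08772 ≈ 0.219
(Check: 0.503+0.147+0.131+0.219 = 1.000.)

Transmitter T4 0.503, Transmitter T3 0.147, Transmitter T5 0.131, Transmitter T6 0.219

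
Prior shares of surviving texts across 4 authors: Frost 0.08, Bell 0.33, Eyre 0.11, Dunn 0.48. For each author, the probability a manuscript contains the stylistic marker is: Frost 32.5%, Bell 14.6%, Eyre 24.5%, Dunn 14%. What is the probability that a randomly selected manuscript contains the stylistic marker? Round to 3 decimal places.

0.168

Compute prior × likelihood for every hypothesis:
  Frost: 0.08 × 0.325 = 0.026
  Bell: 0.33 × 0.146 = 0.04818
  Eyre: 0.11 × 0.245 = 0.02695
  Dunn: 0.48 × 0.14 = 0.0672
P(marker) = 0.026 + 0.04818 + 0.02695 + 0.0672 = 0.16833 → 0.168.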